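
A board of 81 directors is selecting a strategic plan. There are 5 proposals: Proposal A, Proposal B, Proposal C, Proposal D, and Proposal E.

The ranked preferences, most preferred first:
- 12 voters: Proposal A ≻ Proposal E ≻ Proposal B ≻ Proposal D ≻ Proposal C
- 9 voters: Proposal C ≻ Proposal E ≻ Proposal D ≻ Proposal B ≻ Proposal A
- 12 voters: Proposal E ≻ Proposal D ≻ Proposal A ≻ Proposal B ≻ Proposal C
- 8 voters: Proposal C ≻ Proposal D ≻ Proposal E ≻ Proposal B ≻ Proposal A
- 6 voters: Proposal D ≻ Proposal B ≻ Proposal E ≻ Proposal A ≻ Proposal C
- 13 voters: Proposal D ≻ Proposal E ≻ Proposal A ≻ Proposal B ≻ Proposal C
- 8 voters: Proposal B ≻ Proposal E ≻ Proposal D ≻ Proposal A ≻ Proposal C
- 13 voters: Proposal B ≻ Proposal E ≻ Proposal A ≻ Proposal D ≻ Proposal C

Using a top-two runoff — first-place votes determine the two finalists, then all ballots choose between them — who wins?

Proposal D

Round 1 first-place votes: Proposal A 12, Proposal B 21, Proposal C 17, Proposal D 19, Proposal E 12. Proposal B and Proposal D advance.
Runoff: Proposal B is ranked above Proposal D on 33 ballots, Proposal D above Proposal B on 48.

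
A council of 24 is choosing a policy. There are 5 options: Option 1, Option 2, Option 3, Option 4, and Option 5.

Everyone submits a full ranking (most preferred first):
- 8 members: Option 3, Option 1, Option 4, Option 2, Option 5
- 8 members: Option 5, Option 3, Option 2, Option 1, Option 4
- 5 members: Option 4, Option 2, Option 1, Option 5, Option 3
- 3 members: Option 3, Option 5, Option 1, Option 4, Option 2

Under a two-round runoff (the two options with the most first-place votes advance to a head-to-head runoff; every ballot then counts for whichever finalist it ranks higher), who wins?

Option 5

Round 1 first-place votes: Option 1 0, Option 2 0, Option 3 11, Option 4 5, Option 5 8. Option 3 and Option 5 advance.
Runoff: Option 3 is ranked above Option 5 on 11 ballots, Option 5 above Option 3 on 13.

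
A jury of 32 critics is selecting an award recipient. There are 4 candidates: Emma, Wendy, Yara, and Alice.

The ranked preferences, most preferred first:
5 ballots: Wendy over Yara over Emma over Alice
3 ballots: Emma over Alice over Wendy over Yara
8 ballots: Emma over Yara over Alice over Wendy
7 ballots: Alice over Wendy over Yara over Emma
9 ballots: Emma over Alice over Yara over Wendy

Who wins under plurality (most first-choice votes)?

Emma

First-place votes: Emma 20, Wendy 5, Yara 0, Alice 7.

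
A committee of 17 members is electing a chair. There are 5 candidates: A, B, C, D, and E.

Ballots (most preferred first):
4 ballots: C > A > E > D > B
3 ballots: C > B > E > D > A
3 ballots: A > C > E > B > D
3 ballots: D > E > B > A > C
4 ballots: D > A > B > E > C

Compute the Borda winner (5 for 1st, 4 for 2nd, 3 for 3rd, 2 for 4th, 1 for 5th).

A: 4×4 + 3×1 + 3×5 + 3×2 + 4×4 = 56
B: 4×1 + 3×4 + 3×2 + 3×3 + 4×3 = 43
C: 4×5 + 3×5 + 3×4 + 3×1 + 4×1 = 54
D: 4×2 + 3×2 + 3×1 + 3×5 + 4×5 = 52
E: 4×3 + 3×3 + 3×3 + 3×4 + 4×2 = 50

A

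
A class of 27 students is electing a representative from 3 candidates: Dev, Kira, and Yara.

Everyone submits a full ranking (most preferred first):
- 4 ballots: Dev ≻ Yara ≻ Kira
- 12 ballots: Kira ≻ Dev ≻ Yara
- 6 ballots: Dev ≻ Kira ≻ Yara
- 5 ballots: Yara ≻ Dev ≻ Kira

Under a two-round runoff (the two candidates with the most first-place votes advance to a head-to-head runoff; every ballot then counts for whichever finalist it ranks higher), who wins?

Round 1 first-place votes: Dev 10, Kira 12, Yara 5. Kira and Dev advance.
Runoff: Kira is ranked above Dev on 12 ballots, Dev above Kira on 15.

Dev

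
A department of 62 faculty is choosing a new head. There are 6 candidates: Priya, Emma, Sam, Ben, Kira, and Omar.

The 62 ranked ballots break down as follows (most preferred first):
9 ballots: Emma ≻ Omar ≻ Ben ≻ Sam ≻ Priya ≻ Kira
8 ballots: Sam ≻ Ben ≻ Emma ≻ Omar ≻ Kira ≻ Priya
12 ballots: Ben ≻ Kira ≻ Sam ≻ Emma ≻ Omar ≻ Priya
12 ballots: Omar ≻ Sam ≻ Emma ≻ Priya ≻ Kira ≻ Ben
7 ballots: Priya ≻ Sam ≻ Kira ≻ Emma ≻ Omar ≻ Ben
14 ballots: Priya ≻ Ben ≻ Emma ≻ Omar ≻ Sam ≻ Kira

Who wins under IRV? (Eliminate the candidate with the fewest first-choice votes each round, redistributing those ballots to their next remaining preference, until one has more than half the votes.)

Omar

Round 1: Priya 21, Emma 9, Sam 8, Ben 12, Kira 0, Omar 12. Kira eliminated.
Round 2: Priya 21, Emma 9, Sam 8, Ben 12, Omar 12. Sam eliminated.
Round 3: Priya 21, Emma 9, Ben 20, Omar 12. Emma eliminated.
Round 4: Priya 21, Ben 20, Omar 21. Ben eliminated.
Round 5: Priya 21, Omar 41. Omar has a majority (≥32).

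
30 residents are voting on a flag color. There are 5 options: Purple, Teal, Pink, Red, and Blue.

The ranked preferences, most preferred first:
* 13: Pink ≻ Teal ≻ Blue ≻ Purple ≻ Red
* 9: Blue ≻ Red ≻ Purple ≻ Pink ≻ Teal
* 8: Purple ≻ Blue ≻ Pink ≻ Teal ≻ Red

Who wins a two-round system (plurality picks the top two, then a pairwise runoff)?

Round 1 first-place votes: Purple 8, Teal 0, Pink 13, Red 0, Blue 9. Pink and Blue advance.
Runoff: Pink is ranked above Blue on 13 ballots, Blue above Pink on 17.

Blue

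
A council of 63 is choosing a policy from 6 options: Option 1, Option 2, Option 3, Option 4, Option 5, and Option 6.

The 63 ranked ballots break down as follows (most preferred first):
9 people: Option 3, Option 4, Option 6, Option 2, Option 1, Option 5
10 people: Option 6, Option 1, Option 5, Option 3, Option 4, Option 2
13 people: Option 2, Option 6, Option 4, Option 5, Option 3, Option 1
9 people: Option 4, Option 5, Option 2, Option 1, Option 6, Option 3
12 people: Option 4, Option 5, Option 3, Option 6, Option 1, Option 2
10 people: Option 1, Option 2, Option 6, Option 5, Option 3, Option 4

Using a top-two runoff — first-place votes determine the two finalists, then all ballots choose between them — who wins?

Option 4

Round 1 first-place votes: Option 1 10, Option 2 13, Option 3 9, Option 4 21, Option 5 0, Option 6 10. Option 4 and Option 2 advance.
Runoff: Option 4 is ranked above Option 2 on 40 ballots, Option 2 above Option 4 on 23.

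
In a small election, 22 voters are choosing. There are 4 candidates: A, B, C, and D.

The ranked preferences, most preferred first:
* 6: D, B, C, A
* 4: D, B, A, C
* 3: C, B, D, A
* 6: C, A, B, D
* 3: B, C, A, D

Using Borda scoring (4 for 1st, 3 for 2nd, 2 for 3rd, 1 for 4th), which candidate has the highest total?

A: 6×1 + 4×2 + 3×1 + 6×3 + 3×2 = 41
B: 6×3 + 4×3 + 3×3 + 6×2 + 3×4 = 63
C: 6×2 + 4×1 + 3×4 + 6×4 + 3×3 = 61
D: 6×4 + 4×4 + 3×2 + 6×1 + 3×1 = 55

B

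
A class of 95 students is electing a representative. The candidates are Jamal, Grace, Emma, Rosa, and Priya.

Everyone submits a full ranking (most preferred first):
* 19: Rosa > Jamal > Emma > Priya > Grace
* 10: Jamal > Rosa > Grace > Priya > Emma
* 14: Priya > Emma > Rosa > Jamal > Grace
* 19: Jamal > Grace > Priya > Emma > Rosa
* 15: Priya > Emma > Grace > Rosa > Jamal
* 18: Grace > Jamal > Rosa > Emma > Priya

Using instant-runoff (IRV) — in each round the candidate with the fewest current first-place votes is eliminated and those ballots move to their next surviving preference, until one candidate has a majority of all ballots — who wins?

Round 1: Jamal 29, Grace 18, Emma 0, Rosa 19, Priya 29. Emma eliminated.
Round 2: Jamal 29, Grace 18, Rosa 19, Priya 29. Grace eliminated.
Round 3: Jamal 47, Rosa 19, Priya 29. Rosa eliminated.
Round 4: Jamal 66, Priya 29. Jamal has a majority (≥48).

Jamal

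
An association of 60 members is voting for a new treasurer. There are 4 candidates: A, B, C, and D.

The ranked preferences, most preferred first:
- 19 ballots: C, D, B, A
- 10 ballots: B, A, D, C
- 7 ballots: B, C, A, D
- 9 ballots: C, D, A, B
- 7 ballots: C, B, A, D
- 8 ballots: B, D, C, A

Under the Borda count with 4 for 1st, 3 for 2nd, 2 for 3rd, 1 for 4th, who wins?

A: 19×1 + 10×3 + 7×2 + 9×2 + 7×2 + 8×1 = 103
B: 19×2 + 10×4 + 7×4 + 9×1 + 7×3 + 8×4 = 168
C: 19×4 + 10×1 + 7×3 + 9×4 + 7×4 + 8×2 = 187
D: 19×3 + 10×2 + 7×1 + 9×3 + 7×1 + 8×3 = 142

C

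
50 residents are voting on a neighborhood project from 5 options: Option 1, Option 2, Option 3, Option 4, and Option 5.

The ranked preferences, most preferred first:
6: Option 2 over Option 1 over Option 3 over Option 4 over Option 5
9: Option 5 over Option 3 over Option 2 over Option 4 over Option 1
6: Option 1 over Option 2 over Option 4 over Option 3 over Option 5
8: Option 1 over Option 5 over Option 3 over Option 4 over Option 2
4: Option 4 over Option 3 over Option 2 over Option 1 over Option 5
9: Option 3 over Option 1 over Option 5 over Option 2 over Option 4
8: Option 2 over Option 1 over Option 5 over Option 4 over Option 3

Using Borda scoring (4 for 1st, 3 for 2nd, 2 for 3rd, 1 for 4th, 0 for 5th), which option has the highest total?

Option 1

Option 1: 6×3 + 9×0 + 6×4 + 8×4 + 4×1 + 9×3 + 8×3 = 129
Option 2: 6×4 + 9×2 + 6×3 + 8×0 + 4×2 + 9×1 + 8×4 = 109
Option 3: 6×2 + 9×3 + 6×1 + 8×2 + 4×3 + 9×4 + 8×0 = 109
Option 4: 6×1 + 9×1 + 6×2 + 8×1 + 4×4 + 9×0 + 8×1 = 59
Option 5: 6×0 + 9×4 + 6×0 + 8×3 + 4×0 + 9×2 + 8×2 = 94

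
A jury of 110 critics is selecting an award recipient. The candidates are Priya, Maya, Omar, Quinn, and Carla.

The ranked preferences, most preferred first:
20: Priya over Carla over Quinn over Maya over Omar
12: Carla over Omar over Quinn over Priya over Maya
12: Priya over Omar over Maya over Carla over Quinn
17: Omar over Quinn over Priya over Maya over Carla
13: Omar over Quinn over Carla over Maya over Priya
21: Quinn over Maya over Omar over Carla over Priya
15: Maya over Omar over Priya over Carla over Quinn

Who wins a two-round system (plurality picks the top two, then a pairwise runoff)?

Round 1 first-place votes: Priya 32, Maya 15, Omar 30, Quinn 21, Carla 12. Priya and Omar advance.
Runoff: Priya is ranked above Omar on 32 ballots, Omar above Priya on 78.

Omar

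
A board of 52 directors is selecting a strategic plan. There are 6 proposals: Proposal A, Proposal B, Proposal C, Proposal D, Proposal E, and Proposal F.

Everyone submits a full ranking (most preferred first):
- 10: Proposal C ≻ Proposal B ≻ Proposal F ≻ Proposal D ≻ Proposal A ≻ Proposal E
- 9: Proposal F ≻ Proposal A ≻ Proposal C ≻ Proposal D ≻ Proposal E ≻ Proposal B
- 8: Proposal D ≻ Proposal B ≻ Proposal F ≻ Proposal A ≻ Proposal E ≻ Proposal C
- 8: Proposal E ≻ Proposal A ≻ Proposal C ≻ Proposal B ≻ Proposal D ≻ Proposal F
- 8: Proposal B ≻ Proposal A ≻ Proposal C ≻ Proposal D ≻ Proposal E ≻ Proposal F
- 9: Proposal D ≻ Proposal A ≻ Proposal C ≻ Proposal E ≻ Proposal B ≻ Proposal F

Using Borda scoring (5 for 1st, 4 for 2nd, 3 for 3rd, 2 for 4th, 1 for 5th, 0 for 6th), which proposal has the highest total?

Proposal A: 10×1 + 9×4 + 8×2 + 8×4 + 8×4 + 9×4 = 162
Proposal B: 10×4 + 9×0 + 8×4 + 8×2 + 8×5 + 9×1 = 137
Proposal C: 10×5 + 9×3 + 8×0 + 8×3 + 8×3 + 9×3 = 152
Proposal D: 10×2 + 9×2 + 8×5 + 8×1 + 8×2 + 9×5 = 147
Proposal E: 10×0 + 9×1 + 8×1 + 8×5 + 8×1 + 9×2 = 83
Proposal F: 10×3 + 9×5 + 8×3 + 8×0 + 8×0 + 9×0 = 99

Proposal A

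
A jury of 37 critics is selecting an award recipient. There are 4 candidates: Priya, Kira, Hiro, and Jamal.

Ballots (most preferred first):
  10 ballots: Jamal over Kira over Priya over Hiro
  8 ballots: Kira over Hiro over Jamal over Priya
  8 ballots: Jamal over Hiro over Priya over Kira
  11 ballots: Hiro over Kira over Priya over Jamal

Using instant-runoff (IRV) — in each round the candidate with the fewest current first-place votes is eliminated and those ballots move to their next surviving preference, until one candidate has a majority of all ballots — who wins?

Hiro

Round 1: Priya 0, Kira 8, Hiro 11, Jamal 18. Priya eliminated.
Round 2: Kira 8, Hiro 11, Jamal 18. Kira eliminated.
Round 3: Hiro 19, Jamal 18. Hiro has a majority (≥19).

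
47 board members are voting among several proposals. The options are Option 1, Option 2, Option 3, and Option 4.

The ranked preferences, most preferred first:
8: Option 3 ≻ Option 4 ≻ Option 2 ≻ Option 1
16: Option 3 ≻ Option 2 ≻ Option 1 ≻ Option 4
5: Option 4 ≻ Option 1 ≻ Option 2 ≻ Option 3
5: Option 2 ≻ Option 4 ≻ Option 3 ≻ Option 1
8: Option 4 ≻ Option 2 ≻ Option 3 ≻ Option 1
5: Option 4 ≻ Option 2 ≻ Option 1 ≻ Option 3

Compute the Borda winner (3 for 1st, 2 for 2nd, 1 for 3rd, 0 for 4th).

Option 2

Option 1: 8×0 + 16×1 + 5×2 + 5×0 + 8×0 + 5×1 = 31
Option 2: 8×1 + 16×2 + 5×1 + 5×3 + 8×2 + 5×2 = 86
Option 3: 8×3 + 16×3 + 5×0 + 5×1 + 8×1 + 5×0 = 85
Option 4: 8×2 + 16×0 + 5×3 + 5×2 + 8×3 + 5×3 = 80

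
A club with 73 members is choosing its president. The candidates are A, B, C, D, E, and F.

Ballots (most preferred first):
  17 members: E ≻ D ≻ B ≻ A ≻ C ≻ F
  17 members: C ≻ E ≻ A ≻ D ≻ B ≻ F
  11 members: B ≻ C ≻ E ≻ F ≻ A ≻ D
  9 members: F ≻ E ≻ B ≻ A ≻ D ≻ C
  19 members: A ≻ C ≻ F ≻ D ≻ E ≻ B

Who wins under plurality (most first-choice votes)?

A

First-place votes: A 19, B 11, C 17, D 0, E 17, F 9.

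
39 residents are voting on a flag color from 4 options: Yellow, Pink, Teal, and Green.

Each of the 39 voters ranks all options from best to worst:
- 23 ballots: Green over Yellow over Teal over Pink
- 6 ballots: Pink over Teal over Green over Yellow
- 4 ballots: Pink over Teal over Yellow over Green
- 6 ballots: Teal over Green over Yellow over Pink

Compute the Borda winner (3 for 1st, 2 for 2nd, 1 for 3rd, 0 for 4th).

Green

Yellow: 23×2 + 6×0 + 4×1 + 6×1 = 56
Pink: 23×0 + 6×3 + 4×3 + 6×0 = 30
Teal: 23×1 + 6×2 + 4×2 + 6×3 = 61
Green: 23×3 + 6×1 + 4×0 + 6×2 = 87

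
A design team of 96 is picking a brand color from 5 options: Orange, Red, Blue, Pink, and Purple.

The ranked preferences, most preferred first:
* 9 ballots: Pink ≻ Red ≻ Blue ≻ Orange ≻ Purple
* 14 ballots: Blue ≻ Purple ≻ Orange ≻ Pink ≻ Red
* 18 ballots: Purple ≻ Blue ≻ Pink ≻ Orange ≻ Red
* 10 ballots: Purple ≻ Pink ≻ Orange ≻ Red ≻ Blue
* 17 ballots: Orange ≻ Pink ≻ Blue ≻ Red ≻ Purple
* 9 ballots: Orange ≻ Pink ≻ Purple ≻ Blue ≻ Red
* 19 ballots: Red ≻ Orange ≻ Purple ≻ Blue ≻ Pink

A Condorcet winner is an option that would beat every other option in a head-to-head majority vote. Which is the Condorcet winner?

Orange

Orange vs Red: 68–28
Orange vs Blue: 55–41
Orange vs Pink: 59–37
Orange vs Purple: 54–42
Orange beats every other option.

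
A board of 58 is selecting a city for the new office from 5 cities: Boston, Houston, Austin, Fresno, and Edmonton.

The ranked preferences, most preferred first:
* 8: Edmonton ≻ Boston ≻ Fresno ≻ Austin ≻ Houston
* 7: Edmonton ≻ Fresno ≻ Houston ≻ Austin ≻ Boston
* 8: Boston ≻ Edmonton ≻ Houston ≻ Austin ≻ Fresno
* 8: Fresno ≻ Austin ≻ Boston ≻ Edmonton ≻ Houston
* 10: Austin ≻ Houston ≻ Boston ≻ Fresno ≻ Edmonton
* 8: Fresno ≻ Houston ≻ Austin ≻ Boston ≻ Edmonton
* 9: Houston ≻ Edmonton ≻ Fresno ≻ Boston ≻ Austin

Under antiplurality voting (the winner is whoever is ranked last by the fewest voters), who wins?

Last-place votes: Boston 7, Houston 16, Austin 9, Fresno 8, Edmonton 18.

Boston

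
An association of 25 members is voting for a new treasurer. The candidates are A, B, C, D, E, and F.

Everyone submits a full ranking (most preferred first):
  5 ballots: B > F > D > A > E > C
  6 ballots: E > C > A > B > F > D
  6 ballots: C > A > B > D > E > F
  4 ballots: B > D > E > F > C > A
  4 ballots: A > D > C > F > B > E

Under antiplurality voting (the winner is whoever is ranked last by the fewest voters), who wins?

Last-place votes: A 4, B 0, C 5, D 6, E 4, F 6.

B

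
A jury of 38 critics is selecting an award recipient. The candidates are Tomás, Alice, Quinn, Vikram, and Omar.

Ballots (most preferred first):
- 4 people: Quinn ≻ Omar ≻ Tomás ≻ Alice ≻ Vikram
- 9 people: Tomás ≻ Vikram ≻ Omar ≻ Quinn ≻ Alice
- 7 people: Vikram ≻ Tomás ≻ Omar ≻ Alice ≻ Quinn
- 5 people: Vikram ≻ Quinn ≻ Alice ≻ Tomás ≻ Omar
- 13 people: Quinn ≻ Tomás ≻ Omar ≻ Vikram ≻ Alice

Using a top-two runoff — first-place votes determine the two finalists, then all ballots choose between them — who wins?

Round 1 first-place votes: Tomás 9, Alice 0, Quinn 17, Vikram 12, Omar 0. Quinn and Vikram advance.
Runoff: Quinn is ranked above Vikram on 17 ballots, Vikram above Quinn on 21.

Vikram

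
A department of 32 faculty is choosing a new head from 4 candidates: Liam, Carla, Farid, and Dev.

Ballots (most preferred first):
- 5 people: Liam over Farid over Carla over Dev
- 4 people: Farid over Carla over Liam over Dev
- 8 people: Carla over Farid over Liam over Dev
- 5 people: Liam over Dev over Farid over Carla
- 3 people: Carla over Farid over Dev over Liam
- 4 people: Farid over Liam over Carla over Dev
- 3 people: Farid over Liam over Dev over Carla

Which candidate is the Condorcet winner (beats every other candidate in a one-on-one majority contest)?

Farid

Farid vs Liam: 22–10
Farid vs Carla: 21–11
Farid vs Dev: 27–5
Farid beats every other candidate.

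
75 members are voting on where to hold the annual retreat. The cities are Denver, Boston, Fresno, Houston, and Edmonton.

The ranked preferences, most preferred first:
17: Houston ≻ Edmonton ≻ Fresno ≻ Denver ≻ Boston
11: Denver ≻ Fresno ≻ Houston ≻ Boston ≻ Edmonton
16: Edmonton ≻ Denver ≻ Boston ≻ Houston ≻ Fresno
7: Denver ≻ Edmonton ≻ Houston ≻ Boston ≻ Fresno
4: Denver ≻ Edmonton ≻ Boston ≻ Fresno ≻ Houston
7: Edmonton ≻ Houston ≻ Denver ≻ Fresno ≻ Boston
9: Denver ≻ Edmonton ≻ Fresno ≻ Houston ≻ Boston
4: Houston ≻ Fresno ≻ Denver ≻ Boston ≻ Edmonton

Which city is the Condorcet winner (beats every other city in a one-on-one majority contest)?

Edmonton

Edmonton vs Denver: 40–35
Edmonton vs Boston: 60–15
Edmonton vs Fresno: 60–15
Edmonton vs Houston: 43–32
Edmonton beats every other city.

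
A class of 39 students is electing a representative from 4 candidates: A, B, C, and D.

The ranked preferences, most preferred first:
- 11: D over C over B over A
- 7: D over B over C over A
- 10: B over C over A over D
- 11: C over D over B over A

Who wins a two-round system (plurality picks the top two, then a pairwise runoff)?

Round 1 first-place votes: A 0, B 10, C 11, D 18. D and C advance.
Runoff: D is ranked above C on 18 ballots, C above D on 21.

C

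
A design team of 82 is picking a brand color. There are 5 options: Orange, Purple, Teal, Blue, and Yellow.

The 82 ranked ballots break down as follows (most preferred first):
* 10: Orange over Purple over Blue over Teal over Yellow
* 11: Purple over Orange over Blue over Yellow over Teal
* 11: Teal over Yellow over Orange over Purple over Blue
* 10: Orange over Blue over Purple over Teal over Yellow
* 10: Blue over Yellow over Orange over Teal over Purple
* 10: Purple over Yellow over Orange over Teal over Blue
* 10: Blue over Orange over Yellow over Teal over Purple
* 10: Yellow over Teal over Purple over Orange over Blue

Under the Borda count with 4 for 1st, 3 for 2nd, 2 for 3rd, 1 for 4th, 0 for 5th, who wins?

Orange

Orange: 10×4 + 11×3 + 11×2 + 10×4 + 10×2 + 10×2 + 10×3 + 10×1 = 215
Purple: 10×3 + 11×4 + 11×1 + 10×2 + 10×0 + 10×4 + 10×0 + 10×2 = 165
Teal: 10×1 + 11×0 + 11×4 + 10×1 + 10×1 + 10×1 + 10×1 + 10×3 = 124
Blue: 10×2 + 11×2 + 11×0 + 10×3 + 10×4 + 10×0 + 10×4 + 10×0 = 152
Yellow: 10×0 + 11×1 + 11×3 + 10×0 + 10×3 + 10×3 + 10×2 + 10×4 = 164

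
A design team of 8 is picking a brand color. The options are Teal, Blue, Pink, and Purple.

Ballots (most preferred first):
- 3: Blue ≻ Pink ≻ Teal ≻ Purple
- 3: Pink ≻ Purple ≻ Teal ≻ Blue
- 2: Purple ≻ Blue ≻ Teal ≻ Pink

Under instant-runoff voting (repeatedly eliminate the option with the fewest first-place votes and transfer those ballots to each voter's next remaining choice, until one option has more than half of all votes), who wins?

Blue

Round 1: Teal 0, Blue 3, Pink 3, Purple 2. Teal eliminated.
Round 2: Blue 3, Pink 3, Purple 2. Purple eliminated.
Round 3: Blue 5, Pink 3. Blue has a majority (≥5).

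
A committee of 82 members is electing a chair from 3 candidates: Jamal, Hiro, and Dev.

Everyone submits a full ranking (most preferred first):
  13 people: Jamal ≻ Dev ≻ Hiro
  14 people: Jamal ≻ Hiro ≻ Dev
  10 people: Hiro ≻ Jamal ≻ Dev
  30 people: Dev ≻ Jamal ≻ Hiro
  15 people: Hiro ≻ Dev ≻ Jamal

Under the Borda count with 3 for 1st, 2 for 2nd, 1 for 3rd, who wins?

Jamal

Jamal: 13×3 + 14×3 + 10×2 + 30×2 + 15×1 = 176
Hiro: 13×1 + 14×2 + 10×3 + 30×1 + 15×3 = 146
Dev: 13×2 + 14×1 + 10×1 + 30×3 + 15×2 = 170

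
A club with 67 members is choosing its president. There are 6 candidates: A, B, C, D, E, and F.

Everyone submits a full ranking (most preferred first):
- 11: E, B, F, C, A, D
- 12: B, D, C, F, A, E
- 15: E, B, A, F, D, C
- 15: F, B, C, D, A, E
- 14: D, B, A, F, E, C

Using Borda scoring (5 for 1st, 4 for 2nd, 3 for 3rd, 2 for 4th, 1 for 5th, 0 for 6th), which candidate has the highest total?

B

A: 11×1 + 12×1 + 15×3 + 15×1 + 14×3 = 125
B: 11×4 + 12×5 + 15×4 + 15×4 + 14×4 = 280
C: 11×2 + 12×3 + 15×0 + 15×3 + 14×0 = 103
D: 11×0 + 12×4 + 15×1 + 15×2 + 14×5 = 163
E: 11×5 + 12×0 + 15×5 + 15×0 + 14×1 = 144
F: 11×3 + 12×2 + 15×2 + 15×5 + 14×2 = 190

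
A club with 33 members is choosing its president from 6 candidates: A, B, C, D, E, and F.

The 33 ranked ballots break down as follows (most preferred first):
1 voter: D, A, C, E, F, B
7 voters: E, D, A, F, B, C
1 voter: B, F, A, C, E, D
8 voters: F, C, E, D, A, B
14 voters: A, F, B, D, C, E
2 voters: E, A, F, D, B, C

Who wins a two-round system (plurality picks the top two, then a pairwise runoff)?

E

Round 1 first-place votes: A 14, B 1, C 0, D 1, E 9, F 8. A and E advance.
Runoff: A is ranked above E on 16 ballots, E above A on 17.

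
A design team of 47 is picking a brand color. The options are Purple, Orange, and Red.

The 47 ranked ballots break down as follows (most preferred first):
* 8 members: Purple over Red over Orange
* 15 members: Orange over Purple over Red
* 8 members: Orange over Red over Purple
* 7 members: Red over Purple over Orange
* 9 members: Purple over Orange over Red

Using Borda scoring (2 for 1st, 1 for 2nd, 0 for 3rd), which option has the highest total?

Purple: 8×2 + 15×1 + 8×0 + 7×1 + 9×2 = 56
Orange: 8×0 + 15×2 + 8×2 + 7×0 + 9×1 = 55
Red: 8×1 + 15×0 + 8×1 + 7×2 + 9×0 = 30

Purple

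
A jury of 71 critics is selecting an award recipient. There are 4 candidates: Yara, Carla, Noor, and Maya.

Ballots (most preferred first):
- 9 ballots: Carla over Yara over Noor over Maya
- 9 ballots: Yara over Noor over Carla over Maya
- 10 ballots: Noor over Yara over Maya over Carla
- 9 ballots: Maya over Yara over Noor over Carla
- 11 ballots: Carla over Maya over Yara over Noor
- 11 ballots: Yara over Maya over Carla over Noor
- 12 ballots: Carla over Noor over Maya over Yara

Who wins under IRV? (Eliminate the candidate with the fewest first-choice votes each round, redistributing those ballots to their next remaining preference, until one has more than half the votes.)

Yara

Round 1: Yara 20, Carla 32, Noor 10, Maya 9. Maya eliminated.
Round 2: Yara 29, Carla 32, Noor 10. Noor eliminated.
Round 3: Yara 39, Carla 32. Yara has a majority (≥36).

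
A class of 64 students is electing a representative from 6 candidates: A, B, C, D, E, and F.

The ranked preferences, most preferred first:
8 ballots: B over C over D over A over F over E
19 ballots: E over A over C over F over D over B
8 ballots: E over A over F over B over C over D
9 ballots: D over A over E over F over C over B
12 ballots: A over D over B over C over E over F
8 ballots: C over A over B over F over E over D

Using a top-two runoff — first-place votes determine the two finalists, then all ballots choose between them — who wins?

A

Round 1 first-place votes: A 12, B 8, C 8, D 9, E 27, F 0. E and A advance.
Runoff: E is ranked above A on 27 ballots, A above E on 37.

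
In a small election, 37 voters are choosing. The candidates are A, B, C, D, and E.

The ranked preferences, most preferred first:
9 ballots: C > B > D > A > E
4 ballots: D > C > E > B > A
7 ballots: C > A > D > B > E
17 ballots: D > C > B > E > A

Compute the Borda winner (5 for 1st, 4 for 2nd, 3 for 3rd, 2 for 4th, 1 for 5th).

A: 9×2 + 4×1 + 7×4 + 17×1 = 67
B: 9×4 + 4×2 + 7×2 + 17×3 = 109
C: 9×5 + 4×4 + 7×5 + 17×4 = 164
D: 9×3 + 4×5 + 7×3 + 17×5 = 153
E: 9×1 + 4×3 + 7×1 + 17×2 = 62

C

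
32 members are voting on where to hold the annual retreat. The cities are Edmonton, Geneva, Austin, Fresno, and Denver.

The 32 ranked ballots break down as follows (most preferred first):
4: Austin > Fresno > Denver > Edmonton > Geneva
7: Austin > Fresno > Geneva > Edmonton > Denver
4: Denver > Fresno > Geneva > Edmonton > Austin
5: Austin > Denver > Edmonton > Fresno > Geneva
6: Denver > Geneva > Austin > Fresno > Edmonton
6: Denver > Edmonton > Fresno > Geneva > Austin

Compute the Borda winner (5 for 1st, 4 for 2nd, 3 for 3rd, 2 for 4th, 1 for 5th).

Denver

Edmonton: 4×2 + 7×2 + 4×2 + 5×3 + 6×1 + 6×4 = 75
Geneva: 4×1 + 7×3 + 4×3 + 5×1 + 6×4 + 6×2 = 78
Austin: 4×5 + 7×5 + 4×1 + 5×5 + 6×3 + 6×1 = 108
Fresno: 4×4 + 7×4 + 4×4 + 5×2 + 6×2 + 6×3 = 100
Denver: 4×3 + 7×1 + 4×5 + 5×4 + 6×5 + 6×5 = 119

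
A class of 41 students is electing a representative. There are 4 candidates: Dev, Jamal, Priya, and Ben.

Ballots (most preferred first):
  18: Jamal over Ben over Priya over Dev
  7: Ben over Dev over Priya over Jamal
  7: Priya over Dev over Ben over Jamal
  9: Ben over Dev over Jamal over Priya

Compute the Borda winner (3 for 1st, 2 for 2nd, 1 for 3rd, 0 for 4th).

Dev: 18×0 + 7×2 + 7×2 + 9×2 = 46
Jamal: 18×3 + 7×0 + 7×0 + 9×1 = 63
Priya: 18×1 + 7×1 + 7×3 + 9×0 = 46
Ben: 18×2 + 7×3 + 7×1 + 9×3 = 91

Ben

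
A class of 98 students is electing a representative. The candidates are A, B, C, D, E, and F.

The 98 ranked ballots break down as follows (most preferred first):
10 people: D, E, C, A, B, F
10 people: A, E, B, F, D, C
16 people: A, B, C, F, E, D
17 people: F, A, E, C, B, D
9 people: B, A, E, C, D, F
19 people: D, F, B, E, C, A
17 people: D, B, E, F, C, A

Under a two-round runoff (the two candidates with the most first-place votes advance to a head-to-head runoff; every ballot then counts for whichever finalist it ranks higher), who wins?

Round 1 first-place votes: A 26, B 9, C 0, D 46, E 0, F 17. D and A advance.
Runoff: D is ranked above A on 46 ballots, A above D on 52.

A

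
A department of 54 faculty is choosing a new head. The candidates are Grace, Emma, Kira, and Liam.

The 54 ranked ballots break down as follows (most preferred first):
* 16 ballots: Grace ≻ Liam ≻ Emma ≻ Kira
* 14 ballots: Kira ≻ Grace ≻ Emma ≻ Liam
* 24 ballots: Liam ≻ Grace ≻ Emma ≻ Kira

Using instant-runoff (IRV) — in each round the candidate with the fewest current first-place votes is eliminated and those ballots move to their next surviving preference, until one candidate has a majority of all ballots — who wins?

Grace

Round 1: Grace 16, Emma 0, Kira 14, Liam 24. Emma eliminated.
Round 2: Grace 16, Kira 14, Liam 24. Kira eliminated.
Round 3: Grace 30, Liam 24. Grace has a majority (≥28).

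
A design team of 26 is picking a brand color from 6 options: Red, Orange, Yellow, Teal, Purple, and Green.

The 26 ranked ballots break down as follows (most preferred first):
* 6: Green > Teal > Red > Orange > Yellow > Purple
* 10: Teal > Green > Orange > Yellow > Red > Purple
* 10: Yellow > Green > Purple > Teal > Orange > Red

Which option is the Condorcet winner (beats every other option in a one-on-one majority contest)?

Green vs Red: 26–0
Green vs Orange: 26–0
Green vs Yellow: 16–10
Green vs Teal: 16–10
Green vs Purple: 26–0
Green beats every other option.

Green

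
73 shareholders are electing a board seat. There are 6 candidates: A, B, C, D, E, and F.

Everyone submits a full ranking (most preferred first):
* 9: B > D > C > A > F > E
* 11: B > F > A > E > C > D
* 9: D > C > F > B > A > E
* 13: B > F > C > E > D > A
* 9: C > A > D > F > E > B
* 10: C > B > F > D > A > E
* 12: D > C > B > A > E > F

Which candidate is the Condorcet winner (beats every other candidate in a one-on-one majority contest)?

C

C vs A: 62–11
C vs B: 40–33
C vs D: 43–30
C vs E: 62–11
C vs F: 49–24
C beats every other candidate.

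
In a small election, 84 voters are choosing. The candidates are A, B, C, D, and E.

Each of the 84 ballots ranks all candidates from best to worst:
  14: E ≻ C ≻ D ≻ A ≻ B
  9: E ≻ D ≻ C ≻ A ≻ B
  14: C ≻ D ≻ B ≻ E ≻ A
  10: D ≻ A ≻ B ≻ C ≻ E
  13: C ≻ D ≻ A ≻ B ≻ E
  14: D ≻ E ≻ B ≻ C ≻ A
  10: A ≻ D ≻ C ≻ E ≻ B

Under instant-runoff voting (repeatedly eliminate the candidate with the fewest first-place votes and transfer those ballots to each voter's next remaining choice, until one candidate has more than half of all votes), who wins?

Round 1: A 10, B 0, C 27, D 24, E 23. B eliminated.
Round 2: A 10, C 27, D 24, E 23. A eliminated.
Round 3: C 27, D 34, E 23. E eliminated.
Round 4: C 41, D 43. D has a majority (≥43).

D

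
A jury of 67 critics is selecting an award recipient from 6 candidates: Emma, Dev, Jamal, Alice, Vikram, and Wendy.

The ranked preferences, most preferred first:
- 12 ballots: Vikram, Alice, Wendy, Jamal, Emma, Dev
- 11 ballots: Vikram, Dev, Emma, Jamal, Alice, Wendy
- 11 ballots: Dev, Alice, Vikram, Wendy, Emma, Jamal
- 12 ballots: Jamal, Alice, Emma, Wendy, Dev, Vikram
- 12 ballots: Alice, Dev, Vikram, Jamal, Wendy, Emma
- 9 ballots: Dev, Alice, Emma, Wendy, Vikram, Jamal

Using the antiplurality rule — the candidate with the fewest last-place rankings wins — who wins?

Last-place votes: Emma 12, Dev 12, Jamal 20, Alice 0, Vikram 12, Wendy 11.

Alice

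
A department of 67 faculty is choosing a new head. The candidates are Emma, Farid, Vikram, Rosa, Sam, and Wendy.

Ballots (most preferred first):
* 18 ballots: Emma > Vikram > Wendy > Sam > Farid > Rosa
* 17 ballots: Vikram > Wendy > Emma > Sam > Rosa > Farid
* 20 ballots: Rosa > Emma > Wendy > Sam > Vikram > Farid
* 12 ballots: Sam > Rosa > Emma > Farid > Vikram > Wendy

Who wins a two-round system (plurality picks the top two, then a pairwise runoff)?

Emma

Round 1 first-place votes: Emma 18, Farid 0, Vikram 17, Rosa 20, Sam 12, Wendy 0. Rosa and Emma advance.
Runoff: Rosa is ranked above Emma on 32 ballots, Emma above Rosa on 35.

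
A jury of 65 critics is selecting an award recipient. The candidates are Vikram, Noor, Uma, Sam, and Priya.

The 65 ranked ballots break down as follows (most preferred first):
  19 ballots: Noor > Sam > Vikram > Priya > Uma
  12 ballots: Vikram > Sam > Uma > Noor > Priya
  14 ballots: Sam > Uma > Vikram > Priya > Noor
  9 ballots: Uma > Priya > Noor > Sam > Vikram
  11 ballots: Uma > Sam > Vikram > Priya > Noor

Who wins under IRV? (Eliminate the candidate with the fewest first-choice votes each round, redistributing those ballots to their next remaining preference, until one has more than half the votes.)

Sam

Round 1: Vikram 12, Noor 19, Uma 20, Sam 14, Priya 0. Priya eliminated.
Round 2: Vikram 12, Noor 19, Uma 20, Sam 14. Vikram eliminated.
Round 3: Noor 19, Uma 20, Sam 26. Noor eliminated.
Round 4: Uma 20, Sam 45. Sam has a majority (≥33).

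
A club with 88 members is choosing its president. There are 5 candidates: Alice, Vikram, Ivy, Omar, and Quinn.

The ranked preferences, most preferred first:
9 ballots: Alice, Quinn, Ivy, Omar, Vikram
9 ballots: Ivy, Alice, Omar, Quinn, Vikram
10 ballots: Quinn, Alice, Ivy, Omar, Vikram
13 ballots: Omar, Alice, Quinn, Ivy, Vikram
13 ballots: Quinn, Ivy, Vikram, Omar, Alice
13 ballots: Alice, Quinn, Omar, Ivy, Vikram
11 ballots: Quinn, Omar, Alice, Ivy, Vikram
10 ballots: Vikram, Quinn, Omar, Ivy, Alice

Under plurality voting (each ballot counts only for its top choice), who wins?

First-place votes: Alice 22, Vikram 10, Ivy 9, Omar 13, Quinn 34.

Quinn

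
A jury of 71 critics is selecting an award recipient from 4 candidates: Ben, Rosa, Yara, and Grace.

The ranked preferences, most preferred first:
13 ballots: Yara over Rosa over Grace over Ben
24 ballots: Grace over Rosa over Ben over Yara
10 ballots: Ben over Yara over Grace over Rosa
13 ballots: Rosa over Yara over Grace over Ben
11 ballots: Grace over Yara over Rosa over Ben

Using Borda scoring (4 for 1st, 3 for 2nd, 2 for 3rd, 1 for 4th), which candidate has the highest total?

Grace

Ben: 13×1 + 24×2 + 10×4 + 13×1 + 11×1 = 125
Rosa: 13×3 + 24×3 + 10×1 + 13×4 + 11×2 = 195
Yara: 13×4 + 24×1 + 10×3 + 13×3 + 11×3 = 178
Grace: 13×2 + 24×4 + 10×2 + 13×2 + 11×4 = 212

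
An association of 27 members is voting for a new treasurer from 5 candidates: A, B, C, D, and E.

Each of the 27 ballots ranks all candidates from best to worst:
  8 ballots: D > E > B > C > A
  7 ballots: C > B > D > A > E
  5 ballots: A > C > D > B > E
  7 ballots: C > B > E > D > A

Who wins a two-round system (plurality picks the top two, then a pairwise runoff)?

Round 1 first-place votes: A 5, B 0, C 14, D 8, E 0. C and D advance.
Runoff: C is ranked above D on 19 ballots, D above C on 8.

C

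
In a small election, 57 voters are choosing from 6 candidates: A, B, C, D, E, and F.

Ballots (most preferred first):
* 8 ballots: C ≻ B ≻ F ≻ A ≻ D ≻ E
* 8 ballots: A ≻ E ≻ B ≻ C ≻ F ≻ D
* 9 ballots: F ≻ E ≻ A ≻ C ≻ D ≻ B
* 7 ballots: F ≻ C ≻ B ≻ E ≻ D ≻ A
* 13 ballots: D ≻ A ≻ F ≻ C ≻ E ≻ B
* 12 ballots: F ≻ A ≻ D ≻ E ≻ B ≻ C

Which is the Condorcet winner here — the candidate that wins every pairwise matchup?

F vs A: 36–21
F vs B: 41–16
F vs C: 41–16
F vs D: 44–13
F vs E: 49–8
F beats every other candidate.

F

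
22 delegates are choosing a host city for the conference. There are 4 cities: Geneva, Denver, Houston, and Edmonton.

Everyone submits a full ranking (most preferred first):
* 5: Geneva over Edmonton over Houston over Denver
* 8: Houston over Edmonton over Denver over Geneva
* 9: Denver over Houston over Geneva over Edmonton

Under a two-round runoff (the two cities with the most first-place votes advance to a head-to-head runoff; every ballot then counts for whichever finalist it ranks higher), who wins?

Round 1 first-place votes: Geneva 5, Denver 9, Houston 8, Edmonton 0. Denver and Houston advance.
Runoff: Denver is ranked above Houston on 9 ballots, Houston above Denver on 13.

Houston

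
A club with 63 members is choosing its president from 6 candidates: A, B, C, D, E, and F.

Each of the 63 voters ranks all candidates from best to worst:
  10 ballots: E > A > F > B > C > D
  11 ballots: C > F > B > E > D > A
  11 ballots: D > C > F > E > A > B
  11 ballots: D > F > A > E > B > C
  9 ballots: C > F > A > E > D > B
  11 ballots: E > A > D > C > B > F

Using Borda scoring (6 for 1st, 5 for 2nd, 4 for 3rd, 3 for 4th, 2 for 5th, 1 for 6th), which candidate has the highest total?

E

A: 10×5 + 11×1 + 11×2 + 11×4 + 9×4 + 11×5 = 218
B: 10×3 + 11×4 + 11×1 + 11×2 + 9×1 + 11×2 = 138
C: 10×2 + 11×6 + 11×5 + 11×1 + 9×6 + 11×3 = 239
D: 10×1 + 11×2 + 11×6 + 11×6 + 9×2 + 11×4 = 226
E: 10×6 + 11×3 + 11×3 + 11×3 + 9×3 + 11×6 = 252
F: 10×4 + 11×5 + 11×4 + 11×5 + 9×5 + 11×1 = 250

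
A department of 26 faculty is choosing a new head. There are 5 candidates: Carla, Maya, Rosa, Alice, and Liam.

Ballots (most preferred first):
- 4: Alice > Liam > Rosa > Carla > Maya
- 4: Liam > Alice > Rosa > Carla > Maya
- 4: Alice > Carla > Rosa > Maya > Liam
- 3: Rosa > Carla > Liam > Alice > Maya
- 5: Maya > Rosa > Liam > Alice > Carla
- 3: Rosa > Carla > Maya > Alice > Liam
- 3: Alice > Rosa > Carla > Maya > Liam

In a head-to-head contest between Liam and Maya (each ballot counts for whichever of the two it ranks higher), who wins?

Liam is ranked above Maya on 11 ballots; Maya above Liam on 15.

Maya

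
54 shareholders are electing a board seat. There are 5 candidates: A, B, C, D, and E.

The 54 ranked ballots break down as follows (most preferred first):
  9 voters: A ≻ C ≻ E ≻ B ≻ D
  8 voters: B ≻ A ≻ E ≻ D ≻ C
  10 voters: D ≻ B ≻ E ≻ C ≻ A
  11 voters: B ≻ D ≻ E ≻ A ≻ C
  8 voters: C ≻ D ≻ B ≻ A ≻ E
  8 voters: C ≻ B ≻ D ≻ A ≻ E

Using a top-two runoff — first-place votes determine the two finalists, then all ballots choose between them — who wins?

B

Round 1 first-place votes: A 9, B 19, C 16, D 10, E 0. B and C advance.
Runoff: B is ranked above C on 29 ballots, C above B on 25.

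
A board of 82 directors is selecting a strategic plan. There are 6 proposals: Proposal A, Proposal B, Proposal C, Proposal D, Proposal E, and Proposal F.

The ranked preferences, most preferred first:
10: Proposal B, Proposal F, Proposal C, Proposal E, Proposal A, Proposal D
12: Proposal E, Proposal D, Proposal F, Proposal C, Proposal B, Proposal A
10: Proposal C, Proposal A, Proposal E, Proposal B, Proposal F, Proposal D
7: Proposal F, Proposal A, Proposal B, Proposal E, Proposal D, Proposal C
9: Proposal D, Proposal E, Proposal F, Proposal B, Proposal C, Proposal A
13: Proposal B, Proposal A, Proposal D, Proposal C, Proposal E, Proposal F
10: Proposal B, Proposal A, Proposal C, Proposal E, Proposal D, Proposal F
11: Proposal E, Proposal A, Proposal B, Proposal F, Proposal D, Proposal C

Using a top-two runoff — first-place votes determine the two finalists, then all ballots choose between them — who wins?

Round 1 first-place votes: Proposal A 0, Proposal B 33, Proposal C 10, Proposal D 9, Proposal E 23, Proposal F 7. Proposal B and Proposal E advance.
Runoff: Proposal B is ranked above Proposal E on 40 ballots, Proposal E above Proposal B on 42.

Proposal E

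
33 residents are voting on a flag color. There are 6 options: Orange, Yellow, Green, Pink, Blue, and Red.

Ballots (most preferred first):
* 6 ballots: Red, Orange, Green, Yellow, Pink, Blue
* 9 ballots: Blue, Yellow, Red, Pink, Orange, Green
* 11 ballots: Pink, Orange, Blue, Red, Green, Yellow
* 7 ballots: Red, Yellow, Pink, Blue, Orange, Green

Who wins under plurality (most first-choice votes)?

First-place votes: Orange 0, Yellow 0, Green 0, Pink 11, Blue 9, Red 13.

Red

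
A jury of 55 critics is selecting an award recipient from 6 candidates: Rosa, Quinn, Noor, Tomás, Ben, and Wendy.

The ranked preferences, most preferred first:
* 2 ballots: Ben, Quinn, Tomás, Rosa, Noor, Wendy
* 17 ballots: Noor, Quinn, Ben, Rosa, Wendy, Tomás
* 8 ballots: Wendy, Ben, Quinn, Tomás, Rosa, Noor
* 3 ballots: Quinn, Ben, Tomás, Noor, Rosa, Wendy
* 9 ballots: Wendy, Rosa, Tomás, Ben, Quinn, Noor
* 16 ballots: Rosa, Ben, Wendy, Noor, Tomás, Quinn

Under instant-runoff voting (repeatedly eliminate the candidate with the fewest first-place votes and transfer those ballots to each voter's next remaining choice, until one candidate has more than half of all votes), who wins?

Rosa

Round 1: Rosa 16, Quinn 3, Noor 17, Tomás 0, Ben 2, Wendy 17. Tomás eliminated.
Round 2: Rosa 16, Quinn 3, Noor 17, Ben 2, Wendy 17. Ben eliminated.
Round 3: Rosa 16, Quinn 5, Noor 17, Wendy 17. Quinn eliminated.
Round 4: Rosa 18, Noor 20, Wendy 17. Wendy eliminated.
Round 5: Rosa 35, Noor 20. Rosa has a majority (≥28).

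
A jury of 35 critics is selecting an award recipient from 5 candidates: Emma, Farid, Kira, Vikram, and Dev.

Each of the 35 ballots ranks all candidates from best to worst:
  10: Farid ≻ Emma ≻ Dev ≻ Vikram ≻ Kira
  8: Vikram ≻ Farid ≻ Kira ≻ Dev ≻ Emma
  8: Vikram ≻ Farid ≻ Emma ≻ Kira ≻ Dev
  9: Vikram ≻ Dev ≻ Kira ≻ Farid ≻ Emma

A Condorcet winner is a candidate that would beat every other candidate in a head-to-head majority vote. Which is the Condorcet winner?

Vikram

Vikram vs Emma: 25–10
Vikram vs Farid: 25–10
Vikram vs Kira: 35–0
Vikram vs Dev: 25–10
Vikram beats every other candidate.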